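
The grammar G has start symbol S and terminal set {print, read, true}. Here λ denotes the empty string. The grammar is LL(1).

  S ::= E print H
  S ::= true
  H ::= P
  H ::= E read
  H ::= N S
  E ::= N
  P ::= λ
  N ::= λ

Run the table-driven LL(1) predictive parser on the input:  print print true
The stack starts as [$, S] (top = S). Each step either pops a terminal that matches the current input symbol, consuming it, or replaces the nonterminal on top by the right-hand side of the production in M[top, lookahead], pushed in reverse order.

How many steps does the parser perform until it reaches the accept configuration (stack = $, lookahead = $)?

      Stack        Input               Action
   1  $ S          print print true $  expand S ::= E print H
   2  $ H print E  print print true $  expand E ::= N
   3  $ H print N  print print true $  expand N ::= λ
   4  $ H print    print print true $  match print
   5  $ H          print true $        expand H ::= N S
   6  $ S N        print true $        expand N ::= λ
   7  $ S          print true $        expand S ::= E print H
   8  $ H print E  print true $        expand E ::= N
   9  $ H print N  print true $        expand N ::= λ
  10  $ H print    print true $        match print
  11  $ H          true $              expand H ::= N S
  12  $ S N        true $              expand N ::= λ
  13  $ S          true $              expand S ::= true
  14  $ true       true $              match true
Accept reached after 14 steps.

14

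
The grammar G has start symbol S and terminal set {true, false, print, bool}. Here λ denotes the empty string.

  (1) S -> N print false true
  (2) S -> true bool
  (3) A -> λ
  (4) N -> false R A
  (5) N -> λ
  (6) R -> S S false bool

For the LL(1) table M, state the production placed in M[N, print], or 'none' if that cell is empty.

FIRST(A): from A->λ we get {λ}. So FIRST(A) = {λ}.
FIRST(N): from N->false R A we get {false}; from N->λ we get {λ}. So FIRST(N) = {λ, false}.
FIRST(S): from S->N print false true we get {false, print}; from S->true bool we get {true}. So FIRST(S) = {false, print, true}.
FIRST(R): from R->S S false bool we get {false, print, true}. So FIRST(R) = {false, print, true}.
FOLLOW(S) includes $ since S is the start symbol.
FOLLOW(N): in S->N print false true, N is followed by print false true with FIRST {print}. Thus FOLLOW(N) = {print}.
For N -> false R A: FIRST(false R A) = {false}, so it goes in M[N, t] for t ∈ {false}.
For N -> λ: FIRST(λ) = {λ}, so it goes in M[N, t] for t ∈ {}; since λ ∈ FIRST, also for every t ∈ FOLLOW(N) = {print}.

N -> λ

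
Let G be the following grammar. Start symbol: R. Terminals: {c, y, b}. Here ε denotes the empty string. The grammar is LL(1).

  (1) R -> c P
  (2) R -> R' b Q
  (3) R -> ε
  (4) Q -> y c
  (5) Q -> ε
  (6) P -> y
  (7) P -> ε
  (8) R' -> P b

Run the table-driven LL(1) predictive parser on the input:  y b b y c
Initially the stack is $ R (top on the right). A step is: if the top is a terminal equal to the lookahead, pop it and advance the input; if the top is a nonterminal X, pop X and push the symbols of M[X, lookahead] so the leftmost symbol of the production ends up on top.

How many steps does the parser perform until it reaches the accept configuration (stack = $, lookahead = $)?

9

step 1: stack=$ R  input=y b b y c $  — expand R -> R' b Q
step 2: stack=$ Q b R'  input=y b b y c $  — expand R' -> P b
step 3: stack=$ Q b b P  input=y b b y c $  — expand P -> y
step 4: stack=$ Q b b y  input=y b b y c $  — match y
step 5: stack=$ Q b b  input=b b y c $  — match b
step 6: stack=$ Q b  input=b y c $  — match b
step 7: stack=$ Q  input=y c $  — expand Q -> y c
step 8: stack=$ c y  input=y c $  — match y
step 9: stack=$ c  input=c $  — match c
Accept reached after 9 steps.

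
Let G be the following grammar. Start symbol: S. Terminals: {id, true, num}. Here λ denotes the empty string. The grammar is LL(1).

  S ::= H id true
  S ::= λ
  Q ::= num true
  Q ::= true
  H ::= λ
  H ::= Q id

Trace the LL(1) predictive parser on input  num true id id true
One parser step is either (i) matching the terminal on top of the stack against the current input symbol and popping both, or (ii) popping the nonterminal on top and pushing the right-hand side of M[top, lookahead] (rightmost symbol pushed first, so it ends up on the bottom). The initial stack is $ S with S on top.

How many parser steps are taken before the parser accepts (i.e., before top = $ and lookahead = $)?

     Stack                  Input                  Action
  1  $ S                    num true id id true $  expand S ::= H id true
  2  $ true id H            num true id id true $  expand H ::= Q id
  3  $ true id id Q         num true id id true $  expand Q ::= num true
  4  $ true id id true num  num true id id true $  match num
  5  $ true id id true      true id id true $      match true
  6  $ true id id           id id true $           match id
  7  $ true id              id true $              match id
  8  $ true                 true $                 match true
Accept reached after 8 steps.

8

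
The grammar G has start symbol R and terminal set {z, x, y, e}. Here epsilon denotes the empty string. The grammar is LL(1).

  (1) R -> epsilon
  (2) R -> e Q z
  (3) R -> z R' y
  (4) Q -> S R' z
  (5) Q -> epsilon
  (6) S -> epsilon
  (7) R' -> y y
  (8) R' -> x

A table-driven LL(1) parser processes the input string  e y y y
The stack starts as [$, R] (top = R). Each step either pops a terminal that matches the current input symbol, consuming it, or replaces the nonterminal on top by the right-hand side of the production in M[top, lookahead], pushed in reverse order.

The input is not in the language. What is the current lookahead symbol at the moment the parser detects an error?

step 1: stack=$ R  input=e y y y $  — expand R -> e Q z
step 2: stack=$ z Q e  input=e y y y $  — match e
step 3: stack=$ z Q  input=y y y $  — expand Q -> S R' z
step 4: stack=$ z z R' S  input=y y y $  — expand S -> epsilon
step 5: stack=$ z z R'  input=y y y $  — expand R' -> y y
step 6: stack=$ z z y y  input=y y y $  — match y
step 7: stack=$ z z y  input=y y $  — match y
step 8: stack=$ z z  input=y $  — error: top is terminal z but lookahead is y

y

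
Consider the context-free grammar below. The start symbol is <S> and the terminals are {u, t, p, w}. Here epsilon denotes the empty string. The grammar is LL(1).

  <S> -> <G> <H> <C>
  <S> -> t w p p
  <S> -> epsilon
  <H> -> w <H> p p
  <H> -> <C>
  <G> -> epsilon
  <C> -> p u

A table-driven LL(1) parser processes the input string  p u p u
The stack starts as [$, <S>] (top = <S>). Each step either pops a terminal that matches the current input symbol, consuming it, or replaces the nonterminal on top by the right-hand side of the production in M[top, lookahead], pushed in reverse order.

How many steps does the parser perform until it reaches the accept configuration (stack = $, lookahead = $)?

step 1: stack=$ <S>  input=p u p u $  — expand <S> -> <G> <H> <C>
step 2: stack=$ <C> <H> <G>  input=p u p u $  — expand <G> -> epsilon
step 3: stack=$ <C> <H>  input=p u p u $  — expand <H> -> <C>
step 4: stack=$ <C> <C>  input=p u p u $  — expand <C> -> p u
step 5: stack=$ <C> u p  input=p u p u $  — match p
step 6: stack=$ <C> u  input=u p u $  — match u
step 7: stack=$ <C>  input=p u $  — expand <C> -> p u
step 8: stack=$ u p  input=p u $  — match p
step 9: stack=$ u  input=u $  — match u
Accept reached after 9 steps.

9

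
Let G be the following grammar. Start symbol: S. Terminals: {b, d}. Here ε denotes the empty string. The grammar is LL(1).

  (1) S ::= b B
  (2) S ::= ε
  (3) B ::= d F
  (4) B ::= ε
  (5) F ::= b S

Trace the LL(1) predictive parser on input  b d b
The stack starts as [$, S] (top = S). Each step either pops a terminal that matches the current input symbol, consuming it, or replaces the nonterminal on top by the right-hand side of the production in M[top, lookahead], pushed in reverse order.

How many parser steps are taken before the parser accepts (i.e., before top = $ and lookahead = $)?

step 1: stack=$ S  input=b d b $  — expand S ::= b B
step 2: stack=$ B b  input=b d b $  — match b
step 3: stack=$ B  input=d b $  — expand B ::= d F
step 4: stack=$ F d  input=d b $  — match d
step 5: stack=$ F  input=b $  — expand F ::= b S
step 6: stack=$ S b  input=b $  — match b
step 7: stack=$ S  input=$  — expand S ::= ε
Accept reached after 7 steps.

7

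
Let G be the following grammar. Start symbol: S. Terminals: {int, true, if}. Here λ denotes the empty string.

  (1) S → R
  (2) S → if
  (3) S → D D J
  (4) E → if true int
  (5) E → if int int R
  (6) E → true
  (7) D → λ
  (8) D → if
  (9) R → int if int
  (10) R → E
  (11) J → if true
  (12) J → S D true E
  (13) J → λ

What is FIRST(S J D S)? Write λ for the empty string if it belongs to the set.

{λ, if, int, true}

FIRST(E) = {if, true}
FIRST(D) = {λ, if}
FIRST(R) = {if, int, true}  (via E)
FIRST(S) = {λ, if, int, true}  (via R, D D J)
FIRST(J) = {λ, if, int, true}  (via S D true E)
FIRST(S J D S): take FIRST of each symbol in turn, carrying on past any symbol whose FIRST contains λ; result {λ, if, int, true}.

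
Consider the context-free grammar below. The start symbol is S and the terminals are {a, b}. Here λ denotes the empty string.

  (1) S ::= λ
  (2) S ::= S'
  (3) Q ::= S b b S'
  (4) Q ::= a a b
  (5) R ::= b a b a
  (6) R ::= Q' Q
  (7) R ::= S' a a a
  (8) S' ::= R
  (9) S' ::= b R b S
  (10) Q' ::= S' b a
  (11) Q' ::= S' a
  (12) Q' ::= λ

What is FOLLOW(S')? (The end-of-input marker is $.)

FIRST(S): from S::=λ we get {λ}; from S::=S' we get {a, b}. So FIRST(S) = {λ, a, b}.
FIRST(Q): from Q::=S b b S' we get {a, b}; from Q::=a a b we get {a}. So FIRST(Q) = {a, b}.
FIRST(R): from R::=b a b a we get {b}; from R::=Q' Q we get {a, b}; from R::=S' a a a we get {a, b}. So FIRST(R) = {a, b}.
FIRST(S'): from S'::=R we get {a, b}; from S'::=b R b S we get {b}. So FIRST(S') = {a, b}.
FIRST(Q'): from Q'::=S' b a we get {a, b}; from Q'::=S' a we get {a, b}; from Q'::=λ we get {λ}. So FIRST(Q') = {λ, a, b}.
FOLLOW(S) includes $ since S is the start symbol.
FOLLOW(Q'): in R::=Q' Q, Q' is followed by Q with FIRST {a, b}. Thus FOLLOW(Q') = {a, b}.
FOLLOW(S): in Q::=S b b S', S is followed by b b S' with FIRST {b}; in S'::=b R b S, the suffix after S is empty, so FOLLOW(S) ⊇ FOLLOW(S') = {$, a, b}. Thus FOLLOW(S) = {$, a, b}.
FOLLOW(Q): in R::=Q' Q, the suffix after Q is empty, so FOLLOW(Q) ⊇ FOLLOW(R) = {$, a, b}. Thus FOLLOW(Q) = {$, a, b}.
FOLLOW(S'): in S::=S', the suffix after S' is empty, so FOLLOW(S') ⊇ FOLLOW(S) = {$, a, b}; in Q::=S b b S', the suffix after S' is empty, so FOLLOW(S') ⊇ FOLLOW(Q) = {$, a, b}; in R::=S' a a a, S' is followed by a a a with FIRST {a}; in Q'::=S' b a, S' is followed by b a with FIRST {b}; in Q'::=S' a, S' is followed by a with FIRST {a}. Thus FOLLOW(S') = {$, a, b}.
FOLLOW(R): in S'::=R, the suffix after R is empty, so FOLLOW(R) ⊇ FOLLOW(S') = {$, a, b}; in S'::=b R b S, R is followed by b S with FIRST {b}. Thus FOLLOW(R) = {$, a, b}.

{$, a, b}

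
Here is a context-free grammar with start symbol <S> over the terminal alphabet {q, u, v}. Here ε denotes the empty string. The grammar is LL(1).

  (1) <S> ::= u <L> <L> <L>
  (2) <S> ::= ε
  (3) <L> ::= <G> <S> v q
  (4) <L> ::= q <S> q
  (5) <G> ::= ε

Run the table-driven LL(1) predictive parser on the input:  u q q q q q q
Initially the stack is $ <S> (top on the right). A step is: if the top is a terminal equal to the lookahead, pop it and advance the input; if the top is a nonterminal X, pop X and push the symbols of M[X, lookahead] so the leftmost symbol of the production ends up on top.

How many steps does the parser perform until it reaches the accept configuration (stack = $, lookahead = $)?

14

step 1: stack=$ <S>  input=u q q q q q q $  — expand <S> ::= u <L> <L> <L>
step 2: stack=$ <L> <L> <L> u  input=u q q q q q q $  — match u
step 3: stack=$ <L> <L> <L>  input=q q q q q q $  — expand <L> ::= q <S> q
step 4: stack=$ <L> <L> q <S> q  input=q q q q q q $  — match q
step 5: stack=$ <L> <L> q <S>  input=q q q q q $  — expand <S> ::= ε
step 6: stack=$ <L> <L> q  input=q q q q q $  — match q
step 7: stack=$ <L> <L>  input=q q q q $  — expand <L> ::= q <S> q
step 8: stack=$ <L> q <S> q  input=q q q q $  — match q
step 9: stack=$ <L> q <S>  input=q q q $  — expand <S> ::= ε
step 10: stack=$ <L> q  input=q q q $  — match q
step 11: stack=$ <L>  input=q q $  — expand <L> ::= q <S> q
step 12: stack=$ q <S> q  input=q q $  — match q
step 13: stack=$ q <S>  input=q $  — expand <S> ::= ε
step 14: stack=$ q  input=q $  — match q
Accept reached after 14 steps.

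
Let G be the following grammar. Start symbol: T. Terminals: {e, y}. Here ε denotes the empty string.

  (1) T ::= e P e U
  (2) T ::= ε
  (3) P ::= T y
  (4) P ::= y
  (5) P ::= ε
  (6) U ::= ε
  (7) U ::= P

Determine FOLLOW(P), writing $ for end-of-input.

FIRST(T) = {ε, e}
FIRST(P) = {ε, e, y}  (via T y)
FIRST(U) = {ε, e, y}  (via P)
FOLLOW(T) includes $ since T is the start symbol.
FOLLOW(T): in P::=T y, T is followed by y with FIRST {y}. Thus FOLLOW(T) = {$, y}.
FOLLOW(U): in T::=e P e U, the suffix after U is empty, so FOLLOW(U) ⊇ FOLLOW(T) = {$, y}. Thus FOLLOW(U) = {$, y}.
FOLLOW(P): in T::=e P e U, P is followed by e U with FIRST {e}; in U::=P, the suffix after P is empty, so FOLLOW(P) ⊇ FOLLOW(U) = {$, y}. Thus FOLLOW(P) = {$, e, y}.

{$, e, y}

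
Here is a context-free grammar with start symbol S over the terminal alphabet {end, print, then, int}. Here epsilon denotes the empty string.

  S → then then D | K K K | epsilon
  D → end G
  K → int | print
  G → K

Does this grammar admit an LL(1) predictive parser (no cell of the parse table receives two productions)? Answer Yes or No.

FIRST(S) = {epsilon, int, print, then}
FIRST(D) = {end}
FIRST(K) = {int, print}
FIRST(G) = {int, print}
FOLLOW(S) = {$}
FOLLOW(D) = {$}
FOLLOW(K) = {$, int, print}
FOLLOW(G) = {$}
Each cell of M receives at most one production.

Yes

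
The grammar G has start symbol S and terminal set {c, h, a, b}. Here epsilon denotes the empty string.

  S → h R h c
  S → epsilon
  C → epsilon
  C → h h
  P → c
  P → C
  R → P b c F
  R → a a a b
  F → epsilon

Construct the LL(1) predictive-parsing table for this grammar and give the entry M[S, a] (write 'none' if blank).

none

FIRST(S) = {epsilon, h}
FIRST(C) = {epsilon, h}
FIRST(F) = {epsilon}
FIRST(P) = {epsilon, c, h}  (via C)
FIRST(R) = {a, b, c, h}  (via P b c F)
FOLLOW(S) includes $ since S is the start symbol.
FOLLOW(S): S appears on no right-hand side. Thus FOLLOW(S) = {$}.
For S → h R h c: FIRST(h R h c) = {h}, so it goes in M[S, t] for t ∈ {h}.
For S → epsilon: FIRST(epsilon) = {epsilon}, so it goes in M[S, t] for t ∈ {}; since epsilon ∈ FIRST, also for every t ∈ FOLLOW(S) = {$}.
None of these place a production in M[S, a].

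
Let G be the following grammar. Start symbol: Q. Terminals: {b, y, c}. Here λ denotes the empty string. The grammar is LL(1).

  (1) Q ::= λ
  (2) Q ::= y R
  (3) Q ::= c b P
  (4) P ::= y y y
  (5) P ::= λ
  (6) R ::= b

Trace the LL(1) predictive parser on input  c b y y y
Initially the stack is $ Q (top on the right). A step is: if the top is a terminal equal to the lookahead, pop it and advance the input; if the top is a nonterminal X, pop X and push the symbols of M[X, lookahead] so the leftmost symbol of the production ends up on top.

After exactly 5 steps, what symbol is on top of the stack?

y

step 1: stack=$ Q  input=c b y y y $  — expand Q ::= c b P
step 2: stack=$ P b c  input=c b y y y $  — match c
step 3: stack=$ P b  input=b y y y $  — match b
step 4: stack=$ P  input=y y y $  — expand P ::= y y y
step 5: stack=$ y y y  input=y y y $  — match y
Stack after step 5: $ y y (top = y).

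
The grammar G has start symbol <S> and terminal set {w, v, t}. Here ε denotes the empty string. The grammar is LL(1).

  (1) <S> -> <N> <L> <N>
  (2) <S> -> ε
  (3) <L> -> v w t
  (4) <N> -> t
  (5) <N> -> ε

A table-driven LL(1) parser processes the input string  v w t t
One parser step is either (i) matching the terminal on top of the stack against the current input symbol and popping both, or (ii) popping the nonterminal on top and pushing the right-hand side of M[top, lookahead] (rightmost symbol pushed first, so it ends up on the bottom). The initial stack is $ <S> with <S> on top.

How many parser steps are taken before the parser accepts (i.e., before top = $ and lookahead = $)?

step 1: stack=$ <S>  input=v w t t $  — expand <S> -> <N> <L> <N>
step 2: stack=$ <N> <L> <N>  input=v w t t $  — expand <N> -> ε
step 3: stack=$ <N> <L>  input=v w t t $  — expand <L> -> v w t
step 4: stack=$ <N> t w v  input=v w t t $  — match v
step 5: stack=$ <N> t w  input=w t t $  — match w
step 6: stack=$ <N> t  input=t t $  — match t
step 7: stack=$ <N>  input=t $  — expand <N> -> t
step 8: stack=$ t  input=t $  — match t
Accept reached after 8 steps.

8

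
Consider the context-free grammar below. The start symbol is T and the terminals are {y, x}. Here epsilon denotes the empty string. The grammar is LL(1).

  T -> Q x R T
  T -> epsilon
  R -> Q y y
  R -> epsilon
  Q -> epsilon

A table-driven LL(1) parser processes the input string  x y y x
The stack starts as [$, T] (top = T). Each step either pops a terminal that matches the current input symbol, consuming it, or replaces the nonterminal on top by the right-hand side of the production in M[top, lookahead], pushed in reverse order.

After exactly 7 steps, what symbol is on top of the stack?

T

step 1: stack=$ T  input=x y y x $  — expand T -> Q x R T
step 2: stack=$ T R x Q  input=x y y x $  — expand Q -> epsilon
step 3: stack=$ T R x  input=x y y x $  — match x
step 4: stack=$ T R  input=y y x $  — expand R -> Q y y
step 5: stack=$ T y y Q  input=y y x $  — expand Q -> epsilon
step 6: stack=$ T y y  input=y y x $  — match y
step 7: stack=$ T y  input=y x $  — match y
Stack after step 7: $ T (top = T).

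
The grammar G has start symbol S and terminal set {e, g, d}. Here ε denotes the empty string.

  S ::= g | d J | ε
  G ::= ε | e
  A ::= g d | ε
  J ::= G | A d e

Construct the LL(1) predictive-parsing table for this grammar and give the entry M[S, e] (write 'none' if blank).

none

FIRST(S): from S::=g we get {g}; from S::=d J we get {d}; from S::=ε we get {ε}. So FIRST(S) = {ε, d, g}.
FIRST(G): from G::=ε we get {ε}; from G::=e we get {e}. So FIRST(G) = {ε, e}.
FIRST(A): from A::=g d we get {g}; from A::=ε we get {ε}. So FIRST(A) = {ε, g}.
FIRST(J): from J::=G we get {ε, e}; from J::=A d e we get {d, g}. So FIRST(J) = {ε, d, e, g}.
FOLLOW(S) includes $ since S is the start symbol.
FOLLOW(S): S appears on no right-hand side. Thus FOLLOW(S) = {$}.
For S ::= g: FIRST(g) = {g}, so it goes in M[S, t] for t ∈ {g}.
For S ::= d J: FIRST(d J) = {d}, so it goes in M[S, t] for t ∈ {d}.
For S ::= ε: FIRST(ε) = {ε}, so it goes in M[S, t] for t ∈ {}; since ε ∈ FIRST, also for every t ∈ FOLLOW(S) = {$}.
None of these place a production in M[S, e].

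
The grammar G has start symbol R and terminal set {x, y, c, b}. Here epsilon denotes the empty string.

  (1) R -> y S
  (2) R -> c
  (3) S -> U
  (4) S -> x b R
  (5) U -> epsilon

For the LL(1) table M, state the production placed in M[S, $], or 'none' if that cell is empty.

S -> U

FIRST(R) = {c, y}
FIRST(U) = {epsilon}
FIRST(S) = {epsilon, x}  (via U)
FOLLOW(R) includes $ since R is the start symbol.
FOLLOW(R): in S->x b R, the suffix after R is empty, so FOLLOW(R) ⊇ FOLLOW(S) = {$}. Thus FOLLOW(R) = {$}.
FOLLOW(S): in R->y S, the suffix after S is empty, so FOLLOW(S) ⊇ FOLLOW(R) = {$}. Thus FOLLOW(S) = {$}.
For S -> U: FIRST(U) = {epsilon}, so it goes in M[S, t] for t ∈ {}; since epsilon ∈ FIRST, also for every t ∈ FOLLOW(S) = {$}.
For S -> x b R: FIRST(x b R) = {x}, so it goes in M[S, t] for t ∈ {x}.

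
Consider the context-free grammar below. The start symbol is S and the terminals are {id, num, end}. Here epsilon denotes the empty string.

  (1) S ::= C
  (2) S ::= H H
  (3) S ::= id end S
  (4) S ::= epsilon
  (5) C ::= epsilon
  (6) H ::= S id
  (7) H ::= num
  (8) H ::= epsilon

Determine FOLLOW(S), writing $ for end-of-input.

FIRST(C) = {epsilon}
FIRST(S) = {epsilon, id, num}  (via C, H H)
FIRST(H) = {epsilon, id, num}  (via S id)
FOLLOW(S) includes $ since S is the start symbol.
FOLLOW(S): in S::=id end S, the suffix after S is empty (adds nothing new); in H::=S id, S is followed by id with FIRST {id}. Thus FOLLOW(S) = {$, id}.
FOLLOW(C): in S::=C, the suffix after C is empty, so FOLLOW(C) ⊇ FOLLOW(S) = {$, id}. Thus FOLLOW(C) = {$, id}.
FOLLOW(H): in S::=H H (occurrence 1), H is followed by H with FIRST {epsilon, id, num}; in S::=H H (occurrence 1), the suffix after H is nullable, so FOLLOW(H) ⊇ FOLLOW(S) = {$, id}; in S::=H H (occurrence 2), the suffix after H is empty, so FOLLOW(H) ⊇ FOLLOW(S) = {$, id}. Thus FOLLOW(H) = {$, id, num}.

{$, id}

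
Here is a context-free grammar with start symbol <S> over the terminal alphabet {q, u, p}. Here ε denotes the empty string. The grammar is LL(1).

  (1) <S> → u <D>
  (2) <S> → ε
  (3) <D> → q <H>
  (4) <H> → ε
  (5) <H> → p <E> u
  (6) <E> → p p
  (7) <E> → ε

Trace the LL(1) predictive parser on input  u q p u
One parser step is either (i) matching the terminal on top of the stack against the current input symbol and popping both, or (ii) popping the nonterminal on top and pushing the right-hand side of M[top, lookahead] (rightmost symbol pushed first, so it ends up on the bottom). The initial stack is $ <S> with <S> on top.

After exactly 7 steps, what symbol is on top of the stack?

u

     Stack      Input      Action
  1  $ <S>      u q p u $  expand <S> → u <D>
  2  $ <D> u    u q p u $  match u
  3  $ <D>      q p u $    expand <D> → q <H>
  4  $ <H> q    q p u $    match q
  5  $ <H>      p u $      expand <H> → p <E> u
  6  $ u <E> p  p u $      match p
  7  $ u <E>    u $        expand <E> → ε
Stack after step 7: $ u (top = u).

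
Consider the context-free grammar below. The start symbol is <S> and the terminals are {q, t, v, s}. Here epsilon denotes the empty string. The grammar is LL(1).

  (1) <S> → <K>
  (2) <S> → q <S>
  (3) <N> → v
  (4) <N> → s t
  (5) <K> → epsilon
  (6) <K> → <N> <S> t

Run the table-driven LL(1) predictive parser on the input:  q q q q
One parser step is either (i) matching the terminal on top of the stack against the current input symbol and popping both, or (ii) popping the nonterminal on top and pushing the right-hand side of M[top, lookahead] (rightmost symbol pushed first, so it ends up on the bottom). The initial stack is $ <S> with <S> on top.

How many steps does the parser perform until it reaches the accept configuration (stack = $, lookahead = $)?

10

      Stack    Input      Action
   1  $ <S>    q q q q $  expand <S> → q <S>
   2  $ <S> q  q q q q $  match q
   3  $ <S>    q q q $    expand <S> → q <S>
   4  $ <S> q  q q q $    match q
   5  $ <S>    q q $      expand <S> → q <S>
   6  $ <S> q  q q $      match q
   7  $ <S>    q $        expand <S> → q <S>
   8  $ <S> q  q $        match q
   9  $ <S>    $          expand <S> → <K>
  10  $ <K>    $          expand <K> → epsilon
Accept reached after 10 steps.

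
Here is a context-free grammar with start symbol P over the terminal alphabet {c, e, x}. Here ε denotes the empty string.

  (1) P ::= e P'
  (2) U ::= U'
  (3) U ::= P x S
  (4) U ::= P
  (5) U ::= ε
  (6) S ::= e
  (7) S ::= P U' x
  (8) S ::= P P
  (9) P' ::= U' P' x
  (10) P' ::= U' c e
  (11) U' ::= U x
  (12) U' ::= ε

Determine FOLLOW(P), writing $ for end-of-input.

{$, e, x}

FIRST(P) = {e}
FIRST(S) = {e}  (via P U' x, P P)
FIRST(U) = {ε, e, x}  (via U', P x S, P)
FIRST(U') = {ε, e, x}  (via U x)
FIRST(P') = {c, e, x}  (via U' P' x, U' c e)
FOLLOW(P) includes $ since P is the start symbol.
FOLLOW(U): in U'::=U x, U is followed by x with FIRST {x}. Thus FOLLOW(U) = {x}.
FOLLOW(S): in U::=P x S, the suffix after S is empty, so FOLLOW(S) ⊇ FOLLOW(U) = {x}. Thus FOLLOW(S) = {x}.
FOLLOW(P): in U::=P x S, P is followed by x S with FIRST {x}; in U::=P, the suffix after P is empty, so FOLLOW(P) ⊇ FOLLOW(U) = {x}; in S::=P U' x, P is followed by U' x with FIRST {e, x}; in S::=P P (occurrence 1), P is followed by P with FIRST {e}; in S::=P P (occurrence 2), the suffix after P is empty, so FOLLOW(P) ⊇ FOLLOW(S) = {x}. Thus FOLLOW(P) = {$, e, x}.
FOLLOW(P'): in P::=e P', the suffix after P' is empty, so FOLLOW(P') ⊇ FOLLOW(P) = {$, e, x}; in P'::=U' P' x, P' is followed by x with FIRST {x}. Thus FOLLOW(P') = {$, e, x}.
FOLLOW(U'): in U::=U', the suffix after U' is empty, so FOLLOW(U') ⊇ FOLLOW(U) = {x}; in S::=P U' x, U' is followed by x with FIRST {x}; in P'::=U' P' x, U' is followed by P' x with FIRST {c, e, x}; in P'::=U' c e, U' is followed by c e with FIRST {c}. Thus FOLLOW(U') = {c, e, x}.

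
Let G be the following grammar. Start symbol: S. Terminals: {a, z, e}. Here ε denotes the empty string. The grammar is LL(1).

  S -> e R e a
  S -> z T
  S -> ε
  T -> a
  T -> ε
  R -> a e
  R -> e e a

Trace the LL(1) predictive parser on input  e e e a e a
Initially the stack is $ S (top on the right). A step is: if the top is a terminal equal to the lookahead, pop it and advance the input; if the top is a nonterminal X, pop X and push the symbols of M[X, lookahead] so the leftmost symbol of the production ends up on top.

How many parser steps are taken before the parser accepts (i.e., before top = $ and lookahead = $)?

8

step 1: stack=$ S  input=e e e a e a $  — expand S -> e R e a
step 2: stack=$ a e R e  input=e e e a e a $  — match e
step 3: stack=$ a e R  input=e e a e a $  — expand R -> e e a
step 4: stack=$ a e a e e  input=e e a e a $  — match e
step 5: stack=$ a e a e  input=e a e a $  — match e
step 6: stack=$ a e a  input=a e a $  — match a
step 7: stack=$ a e  input=e a $  — match e
step 8: stack=$ a  input=a $  — match a
Accept reached after 8 steps.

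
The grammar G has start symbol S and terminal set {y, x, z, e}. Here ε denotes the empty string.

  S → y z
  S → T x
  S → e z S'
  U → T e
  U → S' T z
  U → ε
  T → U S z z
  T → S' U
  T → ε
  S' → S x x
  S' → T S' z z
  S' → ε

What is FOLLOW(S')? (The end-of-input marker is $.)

FIRST(S) = {e, x, y, z}  (via T x)
FIRST(U) = {ε, e, x, y, z}  (via T e, S' T z)
FIRST(T) = {ε, e, x, y, z}  (via U S z z, S' U)
FIRST(S') = {ε, e, x, y, z}  (via S x x, T S' z z)
FOLLOW(S) includes $ since S is the start symbol.
FOLLOW(S): in T→U S z z, S is followed by z z with FIRST {z}; in S'→S x x, S is followed by x x with FIRST {x}. Thus FOLLOW(S) = {$, x, z}.
FOLLOW(T): in S→T x, T is followed by x with FIRST {x}; in U→T e, T is followed by e with FIRST {e}; in U→S' T z, T is followed by z with FIRST {z}; in S'→T S' z z, T is followed by S' z z with FIRST {e, x, y, z}. Thus FOLLOW(T) = {e, x, y, z}.
FOLLOW(U): in T→U S z z, U is followed by S z z with FIRST {e, x, y, z}; in T→S' U, the suffix after U is empty, so FOLLOW(U) ⊇ FOLLOW(T) = {e, x, y, z}. Thus FOLLOW(U) = {e, x, y, z}.
FOLLOW(S'): in S→e z S', the suffix after S' is empty, so FOLLOW(S') ⊇ FOLLOW(S) = {$, x, z}; in U→S' T z, S' is followed by T z with FIRST {e, x, y, z}; in T→S' U, S' is followed by U with FIRST {ε, e, x, y, z}; in T→S' U, the suffix after S' is nullable, so FOLLOW(S') ⊇ FOLLOW(T) = {e, x, y, z}; in S'→T S' z z, S' is followed by z z with FIRST {z}. Thus FOLLOW(S') = {$, e, x, y, z}.

{$, e, x, y, z}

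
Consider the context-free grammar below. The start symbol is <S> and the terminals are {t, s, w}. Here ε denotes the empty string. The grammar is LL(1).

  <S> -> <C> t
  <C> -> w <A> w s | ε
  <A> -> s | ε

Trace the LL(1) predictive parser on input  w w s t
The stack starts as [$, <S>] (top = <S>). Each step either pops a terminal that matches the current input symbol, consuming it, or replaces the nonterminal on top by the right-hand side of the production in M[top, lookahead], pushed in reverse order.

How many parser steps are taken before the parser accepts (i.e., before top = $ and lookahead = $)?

7

step 1: stack=$ <S>  input=w w s t $  — expand <S> -> <C> t
step 2: stack=$ t <C>  input=w w s t $  — expand <C> -> w <A> w s
step 3: stack=$ t s w <A> w  input=w w s t $  — match w
step 4: stack=$ t s w <A>  input=w s t $  — expand <A> -> ε
step 5: stack=$ t s w  input=w s t $  — match w
step 6: stack=$ t s  input=s t $  — match s
step 7: stack=$ t  input=t $  — match t
Accept reached after 7 steps.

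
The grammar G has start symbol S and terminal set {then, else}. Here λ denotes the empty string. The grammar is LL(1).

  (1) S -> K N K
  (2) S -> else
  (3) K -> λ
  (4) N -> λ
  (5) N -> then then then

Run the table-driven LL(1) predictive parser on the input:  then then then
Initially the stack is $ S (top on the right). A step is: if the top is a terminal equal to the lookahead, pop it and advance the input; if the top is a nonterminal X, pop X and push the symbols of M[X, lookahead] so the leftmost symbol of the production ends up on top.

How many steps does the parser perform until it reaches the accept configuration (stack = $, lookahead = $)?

7

step 1: stack=$ S  input=then then then $  — expand S -> K N K
step 2: stack=$ K N K  input=then then then $  — expand K -> λ
step 3: stack=$ K N  input=then then then $  — expand N -> then then then
step 4: stack=$ K then then then  input=then then then $  — match then
step 5: stack=$ K then then  input=then then $  — match then
step 6: stack=$ K then  input=then $  — match then
step 7: stack=$ K  input=$  — expand K -> λ
Accept reached after 7 steps.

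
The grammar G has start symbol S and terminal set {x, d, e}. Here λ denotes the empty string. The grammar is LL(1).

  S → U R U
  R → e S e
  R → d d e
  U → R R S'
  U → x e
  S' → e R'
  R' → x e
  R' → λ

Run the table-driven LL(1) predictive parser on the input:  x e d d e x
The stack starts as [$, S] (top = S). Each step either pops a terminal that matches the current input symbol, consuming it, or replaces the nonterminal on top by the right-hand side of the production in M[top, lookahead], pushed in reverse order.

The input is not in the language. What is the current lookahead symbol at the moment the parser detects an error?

$

      Stack      Input          Action
   1  $ S        x e d d e x $  expand S → U R U
   2  $ U R U    x e d d e x $  expand U → x e
   3  $ U R e x  x e d d e x $  match x
   4  $ U R e    e d d e x $    match e
   5  $ U R      d d e x $      expand R → d d e
   6  $ U e d d  d d e x $      match d
   7  $ U e d    d e x $        match d
   8  $ U e      e x $          match e
   9  $ U        x $            expand U → x e
  10  $ e x      x $            match x
  11  $ e        $              error: top is terminal e but lookahead is $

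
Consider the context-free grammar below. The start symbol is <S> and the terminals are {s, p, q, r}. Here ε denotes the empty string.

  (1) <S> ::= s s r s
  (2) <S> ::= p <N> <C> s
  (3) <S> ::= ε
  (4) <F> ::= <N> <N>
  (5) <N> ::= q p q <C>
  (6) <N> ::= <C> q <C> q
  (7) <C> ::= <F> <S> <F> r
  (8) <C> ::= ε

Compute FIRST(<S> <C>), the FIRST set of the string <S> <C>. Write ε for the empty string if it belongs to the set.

FIRST(<S>) = {ε, p, s}
FIRST(<F>) = {q}  (via <N> <N>)
FIRST(<C>) = {ε, q}  (via <F> <S> <F> r)
FIRST(<N>) = {q}  (via <C> q <C> q)
FIRST(<S> <C>): take FIRST of each symbol in turn, carrying on past any symbol whose FIRST contains ε; result {ε, p, q, s}.

{ε, p, q, s}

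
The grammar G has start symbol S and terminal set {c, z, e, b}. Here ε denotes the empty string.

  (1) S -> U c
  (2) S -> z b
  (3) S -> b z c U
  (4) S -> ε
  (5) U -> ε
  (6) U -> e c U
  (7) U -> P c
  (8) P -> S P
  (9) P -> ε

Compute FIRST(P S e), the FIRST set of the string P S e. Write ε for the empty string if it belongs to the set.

FIRST(S) = {ε, b, c, e, z}  (via U c)
FIRST(P) = {ε, b, c, e, z}  (via S P)
FIRST(U) = {ε, b, c, e, z}  (via P c)
FIRST(P S e): take FIRST of each symbol in turn, carrying on past any symbol whose FIRST contains ε; result {b, c, e, z}.

{b, c, e, z}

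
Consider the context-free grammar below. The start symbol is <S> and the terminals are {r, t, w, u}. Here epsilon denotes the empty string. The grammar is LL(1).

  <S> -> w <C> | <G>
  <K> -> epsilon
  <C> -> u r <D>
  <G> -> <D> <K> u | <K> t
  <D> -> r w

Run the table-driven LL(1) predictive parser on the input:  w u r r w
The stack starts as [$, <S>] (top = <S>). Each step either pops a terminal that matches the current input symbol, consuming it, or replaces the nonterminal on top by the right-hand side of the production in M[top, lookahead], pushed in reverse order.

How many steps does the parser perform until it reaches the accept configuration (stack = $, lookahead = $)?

step 1: stack=$ <S>  input=w u r r w $  — expand <S> -> w <C>
step 2: stack=$ <C> w  input=w u r r w $  — match w
step 3: stack=$ <C>  input=u r r w $  — expand <C> -> u r <D>
step 4: stack=$ <D> r u  input=u r r w $  — match u
step 5: stack=$ <D> r  input=r r w $  — match r
step 6: stack=$ <D>  input=r w $  — expand <D> -> r w
step 7: stack=$ w r  input=r w $  — match r
step 8: stack=$ w  input=w $  — match w
Accept reached after 8 steps.

8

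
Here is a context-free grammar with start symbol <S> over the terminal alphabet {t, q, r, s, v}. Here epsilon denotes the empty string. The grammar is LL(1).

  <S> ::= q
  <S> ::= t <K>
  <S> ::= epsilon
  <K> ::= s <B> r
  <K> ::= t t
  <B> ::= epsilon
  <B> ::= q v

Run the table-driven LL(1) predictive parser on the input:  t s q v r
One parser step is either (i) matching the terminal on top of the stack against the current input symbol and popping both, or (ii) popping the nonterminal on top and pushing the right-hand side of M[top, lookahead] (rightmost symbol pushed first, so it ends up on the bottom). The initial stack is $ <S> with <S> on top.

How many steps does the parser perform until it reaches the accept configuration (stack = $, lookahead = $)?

step 1: stack=$ <S>  input=t s q v r $  — expand <S> ::= t <K>
step 2: stack=$ <K> t  input=t s q v r $  — match t
step 3: stack=$ <K>  input=s q v r $  — expand <K> ::= s <B> r
step 4: stack=$ r <B> s  input=s q v r $  — match s
step 5: stack=$ r <B>  input=q v r $  — expand <B> ::= q v
step 6: stack=$ r v q  input=q v r $  — match q
step 7: stack=$ r v  input=v r $  — match v
step 8: stack=$ r  input=r $  — match r
Accept reached after 8 steps.

8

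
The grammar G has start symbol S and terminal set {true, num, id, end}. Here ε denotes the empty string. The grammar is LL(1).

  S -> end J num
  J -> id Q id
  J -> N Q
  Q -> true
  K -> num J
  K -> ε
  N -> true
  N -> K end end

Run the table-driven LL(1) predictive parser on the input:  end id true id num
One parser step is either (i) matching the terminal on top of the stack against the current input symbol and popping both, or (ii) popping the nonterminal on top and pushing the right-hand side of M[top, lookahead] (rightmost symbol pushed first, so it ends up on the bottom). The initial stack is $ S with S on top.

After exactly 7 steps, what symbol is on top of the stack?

num

     Stack          Input                 Action
  1  $ S            end id true id num $  expand S -> end J num
  2  $ num J end    end id true id num $  match end
  3  $ num J        id true id num $      expand J -> id Q id
  4  $ num id Q id  id true id num $      match id
  5  $ num id Q     true id num $         expand Q -> true
  6  $ num id true  true id num $         match true
  7  $ num id       id num $              match id
Stack after step 7: $ num (top = num).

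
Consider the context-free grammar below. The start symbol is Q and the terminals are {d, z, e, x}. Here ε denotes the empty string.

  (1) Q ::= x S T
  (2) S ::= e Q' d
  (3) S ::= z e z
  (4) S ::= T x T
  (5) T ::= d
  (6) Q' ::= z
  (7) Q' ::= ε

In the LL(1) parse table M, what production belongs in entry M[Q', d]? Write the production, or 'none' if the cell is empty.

FIRST(Q): from Q::=x S T we get {x}. So FIRST(Q) = {x}.
FIRST(T): from T::=d we get {d}. So FIRST(T) = {d}.
FIRST(Q'): from Q'::=z we get {z}; from Q'::=ε we get {ε}. So FIRST(Q') = {ε, z}.
FIRST(S): from S::=e Q' d we get {e}; from S::=z e z we get {z}; from S::=T x T we get {d}. So FIRST(S) = {d, e, z}.
FOLLOW(Q) includes $ since Q is the start symbol.
FOLLOW(Q'): in S::=e Q' d, Q' is followed by d with FIRST {d}. Thus FOLLOW(Q') = {d}.
For Q' ::= z: FIRST(z) = {z}, so it goes in M[Q', t] for t ∈ {z}.
For Q' ::= ε: FIRST(ε) = {ε}, so it goes in M[Q', t] for t ∈ {}; since ε ∈ FIRST, also for every t ∈ FOLLOW(Q') = {d}.

Q' ::= ε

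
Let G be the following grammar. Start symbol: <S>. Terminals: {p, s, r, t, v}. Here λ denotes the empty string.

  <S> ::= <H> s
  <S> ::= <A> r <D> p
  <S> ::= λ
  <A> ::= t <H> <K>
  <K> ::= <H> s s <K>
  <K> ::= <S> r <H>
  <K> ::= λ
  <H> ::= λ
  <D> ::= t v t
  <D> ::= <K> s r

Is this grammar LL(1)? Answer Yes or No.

No

FIRST(<S>) = {λ, s, t}
FIRST(<A>) = {t}
FIRST(<K>) = {λ, r, s, t}
FIRST(<H>) = {λ}
FIRST(<D>) = {r, s, t}
FOLLOW(<S>) = {$, r}
FOLLOW(<A>) = {r}
FOLLOW(<K>) = {r, s}
FOLLOW(<H>) = {r, s, t}
FOLLOW(<D>) = {p}
Cell M[<D>, t] receives both <D> ::= t v t and <D> ::= <K> s r — the grammar is not LL(1).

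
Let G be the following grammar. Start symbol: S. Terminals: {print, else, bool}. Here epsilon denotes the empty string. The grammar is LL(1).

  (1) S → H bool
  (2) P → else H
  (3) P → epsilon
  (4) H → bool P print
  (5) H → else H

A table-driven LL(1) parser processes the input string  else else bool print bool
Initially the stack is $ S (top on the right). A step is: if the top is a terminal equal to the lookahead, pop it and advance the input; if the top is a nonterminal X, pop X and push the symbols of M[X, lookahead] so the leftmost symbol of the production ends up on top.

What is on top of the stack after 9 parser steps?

bool

step 1: stack=$ S  input=else else bool print bool $  — expand S → H bool
step 2: stack=$ bool H  input=else else bool print bool $  — expand H → else H
step 3: stack=$ bool H else  input=else else bool print bool $  — match else
step 4: stack=$ bool H  input=else bool print bool $  — expand H → else H
step 5: stack=$ bool H else  input=else bool print bool $  — match else
step 6: stack=$ bool H  input=bool print bool $  — expand H → bool P print
step 7: stack=$ bool print P bool  input=bool print bool $  — match bool
step 8: stack=$ bool print P  input=print bool $  — expand P → epsilon
step 9: stack=$ bool print  input=print bool $  — match print
Stack after step 9: $ bool (top = bool).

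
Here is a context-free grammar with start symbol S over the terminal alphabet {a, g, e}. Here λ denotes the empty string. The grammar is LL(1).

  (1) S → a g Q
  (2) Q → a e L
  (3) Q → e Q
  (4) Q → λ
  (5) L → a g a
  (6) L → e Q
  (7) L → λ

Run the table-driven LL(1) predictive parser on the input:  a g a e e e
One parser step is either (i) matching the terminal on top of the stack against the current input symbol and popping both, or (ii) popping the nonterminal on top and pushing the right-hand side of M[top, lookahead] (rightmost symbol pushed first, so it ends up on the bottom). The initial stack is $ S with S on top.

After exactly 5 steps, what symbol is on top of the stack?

step 1: stack=$ S  input=a g a e e e $  — expand S → a g Q
step 2: stack=$ Q g a  input=a g a e e e $  — match a
step 3: stack=$ Q g  input=g a e e e $  — match g
step 4: stack=$ Q  input=a e e e $  — expand Q → a e L
step 5: stack=$ L e a  input=a e e e $  — match a
Stack after step 5: $ L e (top = e).

e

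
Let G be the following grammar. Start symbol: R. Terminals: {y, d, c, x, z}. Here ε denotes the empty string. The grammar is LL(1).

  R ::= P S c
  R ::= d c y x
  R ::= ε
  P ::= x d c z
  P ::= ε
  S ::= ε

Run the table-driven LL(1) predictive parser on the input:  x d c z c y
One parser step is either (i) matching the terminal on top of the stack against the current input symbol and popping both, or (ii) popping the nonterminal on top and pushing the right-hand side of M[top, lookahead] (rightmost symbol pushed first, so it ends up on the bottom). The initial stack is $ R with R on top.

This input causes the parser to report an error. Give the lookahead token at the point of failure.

     Stack          Input          Action
  1  $ R            x d c z c y $  expand R ::= P S c
  2  $ c S P        x d c z c y $  expand P ::= x d c z
  3  $ c S z c d x  x d c z c y $  match x
  4  $ c S z c d    d c z c y $    match d
  5  $ c S z c      c z c y $      match c
  6  $ c S z        z c y $        match z
  7  $ c S          c y $          expand S ::= ε
  8  $ c            c y $          match c
  9  $              y $            error: stack empty but input remains

y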